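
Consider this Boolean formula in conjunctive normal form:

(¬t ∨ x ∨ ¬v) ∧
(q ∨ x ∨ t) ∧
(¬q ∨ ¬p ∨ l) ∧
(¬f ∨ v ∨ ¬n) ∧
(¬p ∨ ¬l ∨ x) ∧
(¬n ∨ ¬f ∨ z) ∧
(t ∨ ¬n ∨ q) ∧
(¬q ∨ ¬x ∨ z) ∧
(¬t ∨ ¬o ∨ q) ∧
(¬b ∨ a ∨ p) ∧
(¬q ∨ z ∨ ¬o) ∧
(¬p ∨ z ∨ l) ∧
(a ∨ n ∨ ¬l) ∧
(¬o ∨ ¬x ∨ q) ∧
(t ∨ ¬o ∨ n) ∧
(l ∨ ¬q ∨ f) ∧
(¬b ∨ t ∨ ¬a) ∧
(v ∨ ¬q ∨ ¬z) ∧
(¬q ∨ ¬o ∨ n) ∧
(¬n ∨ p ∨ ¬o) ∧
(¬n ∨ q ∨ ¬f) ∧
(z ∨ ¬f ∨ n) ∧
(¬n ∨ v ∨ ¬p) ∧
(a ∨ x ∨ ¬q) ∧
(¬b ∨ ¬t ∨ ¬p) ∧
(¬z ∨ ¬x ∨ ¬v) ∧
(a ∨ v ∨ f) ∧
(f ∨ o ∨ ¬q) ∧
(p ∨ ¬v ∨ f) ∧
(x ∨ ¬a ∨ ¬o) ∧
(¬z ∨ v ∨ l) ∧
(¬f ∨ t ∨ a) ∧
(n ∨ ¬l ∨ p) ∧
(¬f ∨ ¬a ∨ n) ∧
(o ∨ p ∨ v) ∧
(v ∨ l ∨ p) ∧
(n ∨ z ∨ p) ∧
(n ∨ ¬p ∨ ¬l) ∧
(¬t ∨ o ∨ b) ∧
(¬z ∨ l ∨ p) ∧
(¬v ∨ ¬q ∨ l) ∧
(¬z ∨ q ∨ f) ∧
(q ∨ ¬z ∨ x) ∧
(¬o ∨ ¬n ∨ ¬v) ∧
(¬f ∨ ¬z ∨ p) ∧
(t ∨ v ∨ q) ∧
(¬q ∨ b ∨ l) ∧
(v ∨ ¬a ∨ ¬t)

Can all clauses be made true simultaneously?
No

No, the formula is not satisfiable.

No assignment of truth values to the variables can make all 48 clauses true simultaneously.

The formula is UNSAT (unsatisfiable).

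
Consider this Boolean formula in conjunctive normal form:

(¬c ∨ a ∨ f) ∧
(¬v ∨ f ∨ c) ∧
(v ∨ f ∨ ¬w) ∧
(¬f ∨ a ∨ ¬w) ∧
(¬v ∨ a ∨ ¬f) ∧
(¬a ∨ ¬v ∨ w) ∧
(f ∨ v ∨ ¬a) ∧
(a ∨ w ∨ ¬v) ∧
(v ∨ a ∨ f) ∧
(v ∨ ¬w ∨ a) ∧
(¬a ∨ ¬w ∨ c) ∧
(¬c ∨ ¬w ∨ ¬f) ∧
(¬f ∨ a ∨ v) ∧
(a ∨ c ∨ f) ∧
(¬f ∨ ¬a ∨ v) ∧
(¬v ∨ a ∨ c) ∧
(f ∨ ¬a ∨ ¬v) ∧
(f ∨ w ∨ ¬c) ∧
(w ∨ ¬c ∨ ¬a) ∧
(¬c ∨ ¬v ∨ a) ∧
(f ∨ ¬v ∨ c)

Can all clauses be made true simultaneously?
No

No, the formula is not satisfiable.

No assignment of truth values to the variables can make all 21 clauses true simultaneously.

The formula is UNSAT (unsatisfiable).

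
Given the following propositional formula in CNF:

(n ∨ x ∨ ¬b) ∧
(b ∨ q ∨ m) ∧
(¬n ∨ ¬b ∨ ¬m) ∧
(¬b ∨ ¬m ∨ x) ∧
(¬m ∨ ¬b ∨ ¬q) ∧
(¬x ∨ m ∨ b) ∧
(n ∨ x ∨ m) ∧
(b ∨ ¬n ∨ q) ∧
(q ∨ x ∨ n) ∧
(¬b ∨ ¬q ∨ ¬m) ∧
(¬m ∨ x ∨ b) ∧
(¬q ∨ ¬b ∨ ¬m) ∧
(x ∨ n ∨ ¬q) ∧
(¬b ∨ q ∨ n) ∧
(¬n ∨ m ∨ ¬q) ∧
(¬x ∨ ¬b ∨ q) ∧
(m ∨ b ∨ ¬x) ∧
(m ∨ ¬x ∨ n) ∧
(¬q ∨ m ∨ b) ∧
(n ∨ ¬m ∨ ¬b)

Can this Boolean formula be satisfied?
Yes

Yes, the formula is satisfiable.

One satisfying assignment is: n=False, q=False, x=True, b=False, m=True

Verification: With this assignment, all 20 clauses evaluate to true.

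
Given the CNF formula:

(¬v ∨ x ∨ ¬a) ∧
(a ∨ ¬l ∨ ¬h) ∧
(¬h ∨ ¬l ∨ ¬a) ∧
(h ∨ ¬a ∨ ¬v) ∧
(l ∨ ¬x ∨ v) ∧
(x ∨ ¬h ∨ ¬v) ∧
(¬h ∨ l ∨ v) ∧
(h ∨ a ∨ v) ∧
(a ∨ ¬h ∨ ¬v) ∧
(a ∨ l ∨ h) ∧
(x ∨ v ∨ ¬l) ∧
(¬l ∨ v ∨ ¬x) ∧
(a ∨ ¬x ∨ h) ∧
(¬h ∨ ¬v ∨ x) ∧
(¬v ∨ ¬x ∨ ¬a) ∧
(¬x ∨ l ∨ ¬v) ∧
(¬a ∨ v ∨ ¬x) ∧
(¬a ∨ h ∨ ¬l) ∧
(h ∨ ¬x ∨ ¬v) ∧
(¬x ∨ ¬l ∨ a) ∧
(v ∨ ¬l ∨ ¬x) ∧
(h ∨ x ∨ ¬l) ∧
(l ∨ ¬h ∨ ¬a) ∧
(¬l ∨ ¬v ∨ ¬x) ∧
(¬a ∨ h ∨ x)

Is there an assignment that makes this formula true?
No

No, the formula is not satisfiable.

No assignment of truth values to the variables can make all 25 clauses true simultaneously.

The formula is UNSAT (unsatisfiable).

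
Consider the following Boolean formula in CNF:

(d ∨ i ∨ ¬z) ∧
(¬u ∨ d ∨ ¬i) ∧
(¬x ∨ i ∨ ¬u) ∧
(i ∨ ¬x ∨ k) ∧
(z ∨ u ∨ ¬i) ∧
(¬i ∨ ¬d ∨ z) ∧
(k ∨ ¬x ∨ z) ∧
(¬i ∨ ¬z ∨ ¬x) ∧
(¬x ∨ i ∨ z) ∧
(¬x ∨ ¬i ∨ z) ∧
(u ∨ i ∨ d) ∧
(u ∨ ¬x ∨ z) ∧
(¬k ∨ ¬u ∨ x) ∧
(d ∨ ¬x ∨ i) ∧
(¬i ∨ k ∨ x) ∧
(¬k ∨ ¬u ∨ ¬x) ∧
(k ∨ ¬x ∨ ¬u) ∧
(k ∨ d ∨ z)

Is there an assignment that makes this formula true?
Yes

Yes, the formula is satisfiable.

One satisfying assignment is: d=True, i=False, z=False, k=False, u=False, x=False

Verification: With this assignment, all 18 clauses evaluate to true.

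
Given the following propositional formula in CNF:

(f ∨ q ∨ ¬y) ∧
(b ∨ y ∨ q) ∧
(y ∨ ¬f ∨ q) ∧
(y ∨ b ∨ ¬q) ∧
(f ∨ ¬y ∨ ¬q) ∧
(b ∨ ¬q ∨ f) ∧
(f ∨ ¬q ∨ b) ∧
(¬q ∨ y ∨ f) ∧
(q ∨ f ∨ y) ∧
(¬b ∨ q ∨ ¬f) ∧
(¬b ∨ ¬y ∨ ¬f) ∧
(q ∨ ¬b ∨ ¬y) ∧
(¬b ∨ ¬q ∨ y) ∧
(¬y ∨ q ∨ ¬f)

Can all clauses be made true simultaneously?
Yes

Yes, the formula is satisfiable.

One satisfying assignment is: f=True, b=False, y=True, q=True

Verification: With this assignment, all 14 clauses evaluate to true.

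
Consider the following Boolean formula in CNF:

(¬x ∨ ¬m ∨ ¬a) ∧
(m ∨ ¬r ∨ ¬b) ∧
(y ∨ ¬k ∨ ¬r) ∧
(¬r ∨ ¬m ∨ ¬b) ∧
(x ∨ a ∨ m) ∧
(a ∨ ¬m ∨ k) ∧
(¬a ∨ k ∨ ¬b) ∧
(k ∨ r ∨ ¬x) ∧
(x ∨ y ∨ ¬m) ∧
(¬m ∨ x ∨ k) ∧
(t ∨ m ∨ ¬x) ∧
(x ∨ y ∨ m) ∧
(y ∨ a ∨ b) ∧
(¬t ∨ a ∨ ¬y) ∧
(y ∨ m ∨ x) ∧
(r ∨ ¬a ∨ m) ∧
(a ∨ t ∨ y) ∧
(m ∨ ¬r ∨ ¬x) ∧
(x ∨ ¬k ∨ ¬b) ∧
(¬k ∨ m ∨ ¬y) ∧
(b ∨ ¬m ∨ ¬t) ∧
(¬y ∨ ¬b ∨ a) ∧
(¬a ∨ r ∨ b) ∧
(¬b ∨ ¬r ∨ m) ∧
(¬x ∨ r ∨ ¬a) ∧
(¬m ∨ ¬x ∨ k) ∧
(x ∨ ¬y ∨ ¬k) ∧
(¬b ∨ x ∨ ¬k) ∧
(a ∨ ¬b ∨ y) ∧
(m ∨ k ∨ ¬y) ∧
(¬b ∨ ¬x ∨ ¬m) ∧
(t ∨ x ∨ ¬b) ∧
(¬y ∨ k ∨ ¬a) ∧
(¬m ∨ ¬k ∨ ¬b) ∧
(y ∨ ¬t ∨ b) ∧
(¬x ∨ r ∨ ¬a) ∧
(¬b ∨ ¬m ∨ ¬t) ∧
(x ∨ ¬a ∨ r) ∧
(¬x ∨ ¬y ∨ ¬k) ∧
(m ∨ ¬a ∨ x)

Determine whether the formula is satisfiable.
No

No, the formula is not satisfiable.

No assignment of truth values to the variables can make all 40 clauses true simultaneously.

The formula is UNSAT (unsatisfiable).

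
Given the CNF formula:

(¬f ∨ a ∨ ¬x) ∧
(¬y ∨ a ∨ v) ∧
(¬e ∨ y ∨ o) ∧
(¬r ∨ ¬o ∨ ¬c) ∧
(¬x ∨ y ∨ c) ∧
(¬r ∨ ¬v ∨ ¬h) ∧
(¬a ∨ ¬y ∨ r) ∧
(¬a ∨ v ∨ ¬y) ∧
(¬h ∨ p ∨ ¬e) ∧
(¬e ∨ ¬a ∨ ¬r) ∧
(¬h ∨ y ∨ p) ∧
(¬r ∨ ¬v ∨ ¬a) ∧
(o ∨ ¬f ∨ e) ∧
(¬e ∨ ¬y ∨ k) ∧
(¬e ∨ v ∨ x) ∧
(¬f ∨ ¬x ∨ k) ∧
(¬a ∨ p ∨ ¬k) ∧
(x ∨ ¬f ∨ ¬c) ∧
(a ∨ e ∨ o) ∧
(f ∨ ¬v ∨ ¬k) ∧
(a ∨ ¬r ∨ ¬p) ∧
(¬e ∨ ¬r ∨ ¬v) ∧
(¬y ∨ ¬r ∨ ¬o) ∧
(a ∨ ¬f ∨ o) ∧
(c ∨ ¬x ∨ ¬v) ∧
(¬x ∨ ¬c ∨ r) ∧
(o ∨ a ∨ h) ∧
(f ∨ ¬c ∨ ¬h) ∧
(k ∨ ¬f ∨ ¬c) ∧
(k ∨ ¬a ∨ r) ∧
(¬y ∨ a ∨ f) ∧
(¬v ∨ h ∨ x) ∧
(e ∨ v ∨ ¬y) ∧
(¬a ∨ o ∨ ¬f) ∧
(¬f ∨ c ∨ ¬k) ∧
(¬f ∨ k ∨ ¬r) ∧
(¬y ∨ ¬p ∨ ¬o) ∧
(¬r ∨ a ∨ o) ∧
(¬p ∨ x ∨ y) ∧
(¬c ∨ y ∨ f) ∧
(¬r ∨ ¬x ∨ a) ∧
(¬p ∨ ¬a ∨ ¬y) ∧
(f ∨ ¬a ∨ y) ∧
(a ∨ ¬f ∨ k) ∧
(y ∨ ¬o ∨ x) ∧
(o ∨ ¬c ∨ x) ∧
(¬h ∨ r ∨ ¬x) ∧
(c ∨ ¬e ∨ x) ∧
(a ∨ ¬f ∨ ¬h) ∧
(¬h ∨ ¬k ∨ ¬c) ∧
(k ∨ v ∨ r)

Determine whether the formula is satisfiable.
No

No, the formula is not satisfiable.

No assignment of truth values to the variables can make all 51 clauses true simultaneously.

The formula is UNSAT (unsatisfiable).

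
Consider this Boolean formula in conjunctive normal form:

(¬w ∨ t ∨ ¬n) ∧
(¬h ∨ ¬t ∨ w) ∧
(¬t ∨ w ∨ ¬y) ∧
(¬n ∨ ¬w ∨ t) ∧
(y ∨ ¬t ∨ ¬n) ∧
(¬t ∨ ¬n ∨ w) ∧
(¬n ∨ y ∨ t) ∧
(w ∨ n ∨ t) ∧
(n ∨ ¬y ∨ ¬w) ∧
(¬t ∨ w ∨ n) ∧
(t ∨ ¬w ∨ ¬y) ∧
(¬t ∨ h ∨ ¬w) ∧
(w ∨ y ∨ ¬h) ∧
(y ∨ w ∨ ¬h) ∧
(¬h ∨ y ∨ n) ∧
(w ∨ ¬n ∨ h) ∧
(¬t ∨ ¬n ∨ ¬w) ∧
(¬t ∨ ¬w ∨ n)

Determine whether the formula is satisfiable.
Yes

Yes, the formula is satisfiable.

One satisfying assignment is: y=False, n=False, w=True, t=False, h=False

Verification: With this assignment, all 18 clauses evaluate to true.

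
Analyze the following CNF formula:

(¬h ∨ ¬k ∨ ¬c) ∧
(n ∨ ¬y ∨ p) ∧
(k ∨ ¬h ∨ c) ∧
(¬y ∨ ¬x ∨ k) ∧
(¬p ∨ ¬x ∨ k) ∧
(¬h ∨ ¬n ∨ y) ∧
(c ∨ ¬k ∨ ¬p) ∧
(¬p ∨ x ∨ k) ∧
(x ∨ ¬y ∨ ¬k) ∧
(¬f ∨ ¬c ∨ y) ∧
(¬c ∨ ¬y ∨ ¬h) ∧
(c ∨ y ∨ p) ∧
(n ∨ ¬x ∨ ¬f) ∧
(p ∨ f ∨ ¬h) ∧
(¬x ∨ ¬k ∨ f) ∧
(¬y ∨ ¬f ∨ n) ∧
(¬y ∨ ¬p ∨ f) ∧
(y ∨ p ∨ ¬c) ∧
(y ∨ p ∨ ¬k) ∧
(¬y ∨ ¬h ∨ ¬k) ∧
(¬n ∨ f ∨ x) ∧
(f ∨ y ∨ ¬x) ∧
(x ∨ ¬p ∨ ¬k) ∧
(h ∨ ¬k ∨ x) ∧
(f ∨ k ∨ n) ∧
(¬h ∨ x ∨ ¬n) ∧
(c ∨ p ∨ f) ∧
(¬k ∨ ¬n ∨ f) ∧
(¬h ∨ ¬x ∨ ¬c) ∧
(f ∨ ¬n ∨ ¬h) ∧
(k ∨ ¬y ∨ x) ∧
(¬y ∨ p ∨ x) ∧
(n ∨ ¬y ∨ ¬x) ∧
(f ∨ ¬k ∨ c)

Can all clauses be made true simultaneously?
Yes

Yes, the formula is satisfiable.

One satisfying assignment is: c=True, f=True, h=False, p=True, x=True, n=True, y=True, k=True

Verification: With this assignment, all 34 clauses evaluate to true.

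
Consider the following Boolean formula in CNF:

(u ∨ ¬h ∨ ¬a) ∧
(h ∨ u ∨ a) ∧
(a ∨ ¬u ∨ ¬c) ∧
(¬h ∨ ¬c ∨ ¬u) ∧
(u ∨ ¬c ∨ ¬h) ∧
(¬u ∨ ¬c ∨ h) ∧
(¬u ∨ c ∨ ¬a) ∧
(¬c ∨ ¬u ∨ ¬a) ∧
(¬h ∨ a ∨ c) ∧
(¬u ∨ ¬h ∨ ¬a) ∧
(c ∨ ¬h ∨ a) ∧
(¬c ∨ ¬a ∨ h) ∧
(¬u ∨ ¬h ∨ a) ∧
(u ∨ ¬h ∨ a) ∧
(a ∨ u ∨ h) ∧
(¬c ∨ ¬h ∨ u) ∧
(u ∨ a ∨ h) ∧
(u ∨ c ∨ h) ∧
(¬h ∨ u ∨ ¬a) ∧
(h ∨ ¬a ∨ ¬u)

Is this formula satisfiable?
Yes

Yes, the formula is satisfiable.

One satisfying assignment is: u=True, a=False, h=False, c=False

Verification: With this assignment, all 20 clauses evaluate to true.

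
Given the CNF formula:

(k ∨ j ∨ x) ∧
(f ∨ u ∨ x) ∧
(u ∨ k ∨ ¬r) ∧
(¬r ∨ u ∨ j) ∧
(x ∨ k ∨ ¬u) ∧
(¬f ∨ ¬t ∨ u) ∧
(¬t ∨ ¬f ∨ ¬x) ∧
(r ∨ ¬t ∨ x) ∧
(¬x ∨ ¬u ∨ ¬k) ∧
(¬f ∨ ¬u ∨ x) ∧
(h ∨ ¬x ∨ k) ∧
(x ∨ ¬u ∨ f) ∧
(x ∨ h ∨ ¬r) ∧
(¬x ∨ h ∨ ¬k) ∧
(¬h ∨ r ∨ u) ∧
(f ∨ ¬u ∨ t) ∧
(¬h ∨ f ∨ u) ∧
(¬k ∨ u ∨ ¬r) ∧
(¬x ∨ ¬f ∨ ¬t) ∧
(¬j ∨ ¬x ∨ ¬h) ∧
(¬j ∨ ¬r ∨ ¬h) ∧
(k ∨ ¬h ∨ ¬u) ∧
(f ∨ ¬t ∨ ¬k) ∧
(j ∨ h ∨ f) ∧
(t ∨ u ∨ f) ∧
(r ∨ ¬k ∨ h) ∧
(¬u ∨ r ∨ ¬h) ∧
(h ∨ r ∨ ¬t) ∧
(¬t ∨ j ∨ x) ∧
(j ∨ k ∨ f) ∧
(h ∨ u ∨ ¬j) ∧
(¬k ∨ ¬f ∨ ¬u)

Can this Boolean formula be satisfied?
No

No, the formula is not satisfiable.

No assignment of truth values to the variables can make all 32 clauses true simultaneously.

The formula is UNSAT (unsatisfiable).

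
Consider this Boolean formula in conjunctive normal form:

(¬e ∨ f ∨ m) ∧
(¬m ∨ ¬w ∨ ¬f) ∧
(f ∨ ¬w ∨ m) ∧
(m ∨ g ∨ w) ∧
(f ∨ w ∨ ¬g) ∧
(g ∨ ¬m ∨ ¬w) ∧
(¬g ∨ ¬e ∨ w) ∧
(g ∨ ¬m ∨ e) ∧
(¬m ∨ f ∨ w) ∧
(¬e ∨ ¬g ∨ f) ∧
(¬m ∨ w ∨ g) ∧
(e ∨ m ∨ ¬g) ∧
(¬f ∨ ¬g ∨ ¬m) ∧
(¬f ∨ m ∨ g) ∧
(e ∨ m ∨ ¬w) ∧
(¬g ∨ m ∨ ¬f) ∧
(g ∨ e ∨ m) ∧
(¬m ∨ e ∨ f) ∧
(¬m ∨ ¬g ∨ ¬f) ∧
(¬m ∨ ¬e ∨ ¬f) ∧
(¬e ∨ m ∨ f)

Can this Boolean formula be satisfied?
No

No, the formula is not satisfiable.

No assignment of truth values to the variables can make all 21 clauses true simultaneously.

The formula is UNSAT (unsatisfiable).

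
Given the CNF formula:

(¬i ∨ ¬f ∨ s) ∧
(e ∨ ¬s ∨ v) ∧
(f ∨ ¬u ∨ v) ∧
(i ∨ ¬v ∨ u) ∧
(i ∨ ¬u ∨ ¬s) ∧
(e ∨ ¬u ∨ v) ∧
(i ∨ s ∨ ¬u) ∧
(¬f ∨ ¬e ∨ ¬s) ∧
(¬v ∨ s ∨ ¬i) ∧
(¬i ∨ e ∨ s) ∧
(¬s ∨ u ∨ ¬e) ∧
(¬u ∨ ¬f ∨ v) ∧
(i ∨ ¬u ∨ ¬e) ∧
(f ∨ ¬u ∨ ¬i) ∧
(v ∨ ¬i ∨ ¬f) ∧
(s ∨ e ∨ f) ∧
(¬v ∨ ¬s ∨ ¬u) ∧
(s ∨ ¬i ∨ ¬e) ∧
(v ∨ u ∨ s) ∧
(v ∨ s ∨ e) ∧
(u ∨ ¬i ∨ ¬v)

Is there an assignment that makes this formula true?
No

No, the formula is not satisfiable.

No assignment of truth values to the variables can make all 21 clauses true simultaneously.

The formula is UNSAT (unsatisfiable).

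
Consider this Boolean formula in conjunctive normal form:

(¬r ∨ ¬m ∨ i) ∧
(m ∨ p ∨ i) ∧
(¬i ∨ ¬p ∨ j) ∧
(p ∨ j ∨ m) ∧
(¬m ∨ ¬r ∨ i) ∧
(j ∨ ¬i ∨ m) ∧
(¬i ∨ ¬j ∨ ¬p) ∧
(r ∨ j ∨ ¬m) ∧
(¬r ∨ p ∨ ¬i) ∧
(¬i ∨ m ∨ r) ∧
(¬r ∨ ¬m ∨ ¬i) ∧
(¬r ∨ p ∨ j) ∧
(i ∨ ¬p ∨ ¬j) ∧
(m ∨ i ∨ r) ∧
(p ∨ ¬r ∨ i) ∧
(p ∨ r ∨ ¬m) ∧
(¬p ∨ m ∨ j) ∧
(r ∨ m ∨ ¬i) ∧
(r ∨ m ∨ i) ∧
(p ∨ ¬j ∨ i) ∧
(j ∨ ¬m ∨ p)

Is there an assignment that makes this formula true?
No

No, the formula is not satisfiable.

No assignment of truth values to the variables can make all 21 clauses true simultaneously.

The formula is UNSAT (unsatisfiable).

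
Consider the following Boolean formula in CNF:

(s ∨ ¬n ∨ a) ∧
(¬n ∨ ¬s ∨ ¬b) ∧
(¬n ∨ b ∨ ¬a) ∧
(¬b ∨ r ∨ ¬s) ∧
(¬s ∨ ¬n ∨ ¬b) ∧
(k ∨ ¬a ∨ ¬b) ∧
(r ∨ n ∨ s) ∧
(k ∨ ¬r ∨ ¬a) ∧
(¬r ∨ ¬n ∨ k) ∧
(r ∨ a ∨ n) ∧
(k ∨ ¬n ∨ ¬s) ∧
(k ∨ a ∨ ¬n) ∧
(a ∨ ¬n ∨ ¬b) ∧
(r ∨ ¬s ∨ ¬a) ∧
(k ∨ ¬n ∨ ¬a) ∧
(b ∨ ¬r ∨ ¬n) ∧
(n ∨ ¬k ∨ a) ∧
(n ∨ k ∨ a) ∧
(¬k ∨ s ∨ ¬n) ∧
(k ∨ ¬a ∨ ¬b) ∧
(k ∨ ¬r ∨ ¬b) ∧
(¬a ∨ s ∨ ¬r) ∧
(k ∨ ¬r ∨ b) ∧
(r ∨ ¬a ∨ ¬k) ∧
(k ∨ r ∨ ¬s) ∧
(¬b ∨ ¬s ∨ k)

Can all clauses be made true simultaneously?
Yes

Yes, the formula is satisfiable.

One satisfying assignment is: r=False, k=True, s=True, b=False, n=True, a=False

Verification: With this assignment, all 26 clauses evaluate to true.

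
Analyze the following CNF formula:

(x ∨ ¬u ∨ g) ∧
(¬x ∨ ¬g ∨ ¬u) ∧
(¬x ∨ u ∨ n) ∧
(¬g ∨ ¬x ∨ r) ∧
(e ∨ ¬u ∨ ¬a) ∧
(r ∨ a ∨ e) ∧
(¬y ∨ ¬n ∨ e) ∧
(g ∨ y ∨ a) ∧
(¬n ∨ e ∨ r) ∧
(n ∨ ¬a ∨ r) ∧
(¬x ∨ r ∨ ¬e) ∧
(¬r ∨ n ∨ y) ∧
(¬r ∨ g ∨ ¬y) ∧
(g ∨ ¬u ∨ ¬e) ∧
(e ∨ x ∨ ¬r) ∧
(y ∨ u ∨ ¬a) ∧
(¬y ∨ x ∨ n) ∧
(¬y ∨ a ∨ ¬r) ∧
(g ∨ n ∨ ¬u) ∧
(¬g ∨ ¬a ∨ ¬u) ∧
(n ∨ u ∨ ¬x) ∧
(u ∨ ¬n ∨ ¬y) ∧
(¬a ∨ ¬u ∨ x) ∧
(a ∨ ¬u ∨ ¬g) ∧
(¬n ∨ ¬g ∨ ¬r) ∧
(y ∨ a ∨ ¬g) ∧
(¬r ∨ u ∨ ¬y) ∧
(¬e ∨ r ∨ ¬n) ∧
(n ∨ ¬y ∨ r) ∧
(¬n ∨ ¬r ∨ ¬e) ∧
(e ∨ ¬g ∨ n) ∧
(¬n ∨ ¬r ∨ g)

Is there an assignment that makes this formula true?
No

No, the formula is not satisfiable.

No assignment of truth values to the variables can make all 32 clauses true simultaneously.

The formula is UNSAT (unsatisfiable).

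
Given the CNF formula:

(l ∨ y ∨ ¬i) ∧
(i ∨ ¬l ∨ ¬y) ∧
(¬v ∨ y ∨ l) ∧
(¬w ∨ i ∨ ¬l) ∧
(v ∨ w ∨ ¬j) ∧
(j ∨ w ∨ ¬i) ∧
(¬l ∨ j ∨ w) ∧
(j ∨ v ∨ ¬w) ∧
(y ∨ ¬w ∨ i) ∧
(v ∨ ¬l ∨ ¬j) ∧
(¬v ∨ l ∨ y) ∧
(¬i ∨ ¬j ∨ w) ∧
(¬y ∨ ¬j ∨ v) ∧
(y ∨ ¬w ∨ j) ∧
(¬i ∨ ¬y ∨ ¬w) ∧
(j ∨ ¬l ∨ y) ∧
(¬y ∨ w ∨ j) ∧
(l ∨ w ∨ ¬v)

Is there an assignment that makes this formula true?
Yes

Yes, the formula is satisfiable.

One satisfying assignment is: i=False, j=False, y=False, v=False, w=False, l=False

Verification: With this assignment, all 18 clauses evaluate to true.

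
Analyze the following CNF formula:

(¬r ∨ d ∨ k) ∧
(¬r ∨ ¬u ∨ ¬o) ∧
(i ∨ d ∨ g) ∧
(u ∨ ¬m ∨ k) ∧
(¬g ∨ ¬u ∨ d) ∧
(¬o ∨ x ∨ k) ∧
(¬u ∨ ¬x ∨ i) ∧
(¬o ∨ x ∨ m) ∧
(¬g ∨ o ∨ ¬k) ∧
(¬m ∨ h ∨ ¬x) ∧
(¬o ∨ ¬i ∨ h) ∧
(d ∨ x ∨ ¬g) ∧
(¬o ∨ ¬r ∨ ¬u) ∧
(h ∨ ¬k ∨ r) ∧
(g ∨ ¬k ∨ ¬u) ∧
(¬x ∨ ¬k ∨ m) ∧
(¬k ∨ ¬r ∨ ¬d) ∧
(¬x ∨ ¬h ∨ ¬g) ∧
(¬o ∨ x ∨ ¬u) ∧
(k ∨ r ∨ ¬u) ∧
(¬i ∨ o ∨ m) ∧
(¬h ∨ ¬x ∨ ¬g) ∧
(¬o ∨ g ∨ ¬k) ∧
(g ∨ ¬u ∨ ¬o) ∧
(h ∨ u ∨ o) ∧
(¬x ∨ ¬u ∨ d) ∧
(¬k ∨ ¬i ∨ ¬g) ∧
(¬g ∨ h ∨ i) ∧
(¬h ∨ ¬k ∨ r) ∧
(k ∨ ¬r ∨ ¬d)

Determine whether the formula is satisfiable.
Yes

Yes, the formula is satisfiable.

One satisfying assignment is: u=False, d=True, h=False, g=False, k=False, m=False, x=True, o=True, r=False, i=False

Verification: With this assignment, all 30 clauses evaluate to true.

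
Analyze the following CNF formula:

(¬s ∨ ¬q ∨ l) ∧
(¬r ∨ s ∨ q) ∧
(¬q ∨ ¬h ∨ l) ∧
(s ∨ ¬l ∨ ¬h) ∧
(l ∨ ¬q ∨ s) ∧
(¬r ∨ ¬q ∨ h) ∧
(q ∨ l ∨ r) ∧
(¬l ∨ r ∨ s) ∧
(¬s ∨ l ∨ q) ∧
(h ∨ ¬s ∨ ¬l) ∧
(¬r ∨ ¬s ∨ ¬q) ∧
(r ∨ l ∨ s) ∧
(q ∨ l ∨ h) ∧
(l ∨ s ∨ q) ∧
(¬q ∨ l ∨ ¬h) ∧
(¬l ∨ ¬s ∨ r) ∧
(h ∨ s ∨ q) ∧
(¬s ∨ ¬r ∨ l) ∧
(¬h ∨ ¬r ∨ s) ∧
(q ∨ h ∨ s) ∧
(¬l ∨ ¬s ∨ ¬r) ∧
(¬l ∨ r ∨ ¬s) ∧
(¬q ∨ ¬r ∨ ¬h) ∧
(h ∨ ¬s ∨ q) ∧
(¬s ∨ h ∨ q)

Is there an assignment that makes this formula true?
No

No, the formula is not satisfiable.

No assignment of truth values to the variables can make all 25 clauses true simultaneously.

The formula is UNSAT (unsatisfiable).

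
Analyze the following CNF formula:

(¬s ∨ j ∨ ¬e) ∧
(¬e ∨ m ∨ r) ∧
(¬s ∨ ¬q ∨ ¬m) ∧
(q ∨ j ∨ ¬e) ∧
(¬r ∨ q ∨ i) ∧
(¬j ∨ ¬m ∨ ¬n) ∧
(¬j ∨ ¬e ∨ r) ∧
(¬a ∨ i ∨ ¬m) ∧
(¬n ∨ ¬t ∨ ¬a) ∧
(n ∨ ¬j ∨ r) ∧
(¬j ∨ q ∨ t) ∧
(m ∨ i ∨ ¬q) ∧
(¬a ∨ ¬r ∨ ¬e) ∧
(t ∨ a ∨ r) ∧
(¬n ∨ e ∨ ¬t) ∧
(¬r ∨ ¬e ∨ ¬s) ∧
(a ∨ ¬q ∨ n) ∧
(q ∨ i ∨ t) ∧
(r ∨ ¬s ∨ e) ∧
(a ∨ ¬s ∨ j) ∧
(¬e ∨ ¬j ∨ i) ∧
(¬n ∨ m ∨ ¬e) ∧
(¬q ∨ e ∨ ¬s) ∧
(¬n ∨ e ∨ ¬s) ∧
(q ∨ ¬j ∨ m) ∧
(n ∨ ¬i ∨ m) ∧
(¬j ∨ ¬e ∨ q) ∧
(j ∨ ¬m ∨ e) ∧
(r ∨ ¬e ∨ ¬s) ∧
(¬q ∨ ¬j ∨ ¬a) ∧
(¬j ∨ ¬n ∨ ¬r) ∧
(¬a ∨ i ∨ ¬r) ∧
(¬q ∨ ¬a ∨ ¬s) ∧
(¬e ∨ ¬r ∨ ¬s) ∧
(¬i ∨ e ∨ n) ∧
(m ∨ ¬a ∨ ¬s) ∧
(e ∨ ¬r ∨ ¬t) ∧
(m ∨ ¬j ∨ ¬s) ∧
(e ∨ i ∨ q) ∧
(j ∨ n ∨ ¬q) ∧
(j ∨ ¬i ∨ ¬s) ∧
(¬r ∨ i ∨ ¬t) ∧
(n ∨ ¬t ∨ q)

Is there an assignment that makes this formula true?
Yes

Yes, the formula is satisfiable.

One satisfying assignment is: i=False, t=True, j=False, r=False, e=True, m=True, n=True, a=False, q=True, s=False

Verification: With this assignment, all 43 clauses evaluate to true.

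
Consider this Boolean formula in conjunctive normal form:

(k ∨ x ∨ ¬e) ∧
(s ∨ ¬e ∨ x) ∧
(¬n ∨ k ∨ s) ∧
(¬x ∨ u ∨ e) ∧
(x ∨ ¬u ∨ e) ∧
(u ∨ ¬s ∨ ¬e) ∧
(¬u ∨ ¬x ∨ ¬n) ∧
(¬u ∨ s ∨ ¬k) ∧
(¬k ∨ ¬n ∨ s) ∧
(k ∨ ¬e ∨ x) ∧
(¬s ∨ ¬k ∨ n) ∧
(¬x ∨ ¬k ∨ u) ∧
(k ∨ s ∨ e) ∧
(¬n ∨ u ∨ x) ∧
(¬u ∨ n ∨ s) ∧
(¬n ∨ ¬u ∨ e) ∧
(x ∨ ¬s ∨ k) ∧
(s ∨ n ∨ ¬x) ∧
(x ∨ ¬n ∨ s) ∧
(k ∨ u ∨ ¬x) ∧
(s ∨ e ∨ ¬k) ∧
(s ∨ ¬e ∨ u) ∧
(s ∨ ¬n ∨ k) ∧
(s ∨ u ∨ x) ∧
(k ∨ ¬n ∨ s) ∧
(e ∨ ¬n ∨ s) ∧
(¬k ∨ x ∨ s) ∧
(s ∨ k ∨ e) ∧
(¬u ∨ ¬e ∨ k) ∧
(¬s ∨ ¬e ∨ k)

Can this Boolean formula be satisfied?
Yes

Yes, the formula is satisfiable.

One satisfying assignment is: u=True, e=False, s=True, n=False, x=True, k=False

Verification: With this assignment, all 30 clauses evaluate to true.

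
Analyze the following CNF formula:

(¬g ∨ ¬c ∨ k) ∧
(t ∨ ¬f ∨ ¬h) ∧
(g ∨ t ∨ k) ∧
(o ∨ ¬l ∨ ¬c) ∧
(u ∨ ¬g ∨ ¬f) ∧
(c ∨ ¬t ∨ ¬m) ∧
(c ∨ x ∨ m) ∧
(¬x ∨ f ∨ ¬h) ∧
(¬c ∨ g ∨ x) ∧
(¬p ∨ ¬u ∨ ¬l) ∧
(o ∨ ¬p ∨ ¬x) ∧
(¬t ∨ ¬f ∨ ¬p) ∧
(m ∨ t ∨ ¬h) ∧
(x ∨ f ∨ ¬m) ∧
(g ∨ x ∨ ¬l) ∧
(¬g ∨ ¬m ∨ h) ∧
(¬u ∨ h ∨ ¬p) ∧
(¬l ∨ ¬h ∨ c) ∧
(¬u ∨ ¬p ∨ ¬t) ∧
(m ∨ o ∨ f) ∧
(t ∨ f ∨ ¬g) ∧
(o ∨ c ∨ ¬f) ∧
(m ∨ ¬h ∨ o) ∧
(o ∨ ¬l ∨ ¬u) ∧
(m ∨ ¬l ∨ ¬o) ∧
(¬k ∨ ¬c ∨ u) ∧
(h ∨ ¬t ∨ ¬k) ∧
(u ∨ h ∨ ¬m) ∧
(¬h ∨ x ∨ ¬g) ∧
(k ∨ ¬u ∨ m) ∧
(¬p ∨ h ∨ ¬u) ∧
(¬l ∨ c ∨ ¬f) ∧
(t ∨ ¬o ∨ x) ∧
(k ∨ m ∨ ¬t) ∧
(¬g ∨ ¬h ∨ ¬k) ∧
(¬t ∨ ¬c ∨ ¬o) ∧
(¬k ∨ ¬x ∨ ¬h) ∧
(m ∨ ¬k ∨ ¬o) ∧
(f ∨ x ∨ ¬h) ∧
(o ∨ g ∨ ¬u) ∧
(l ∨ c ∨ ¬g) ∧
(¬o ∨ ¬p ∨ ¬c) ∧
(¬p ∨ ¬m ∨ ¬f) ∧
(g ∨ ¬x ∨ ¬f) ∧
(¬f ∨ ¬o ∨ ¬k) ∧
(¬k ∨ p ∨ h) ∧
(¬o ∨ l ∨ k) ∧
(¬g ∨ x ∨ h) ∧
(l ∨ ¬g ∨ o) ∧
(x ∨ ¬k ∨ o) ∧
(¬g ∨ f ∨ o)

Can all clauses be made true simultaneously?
No

No, the formula is not satisfiable.

No assignment of truth values to the variables can make all 51 clauses true simultaneously.

The formula is UNSAT (unsatisfiable).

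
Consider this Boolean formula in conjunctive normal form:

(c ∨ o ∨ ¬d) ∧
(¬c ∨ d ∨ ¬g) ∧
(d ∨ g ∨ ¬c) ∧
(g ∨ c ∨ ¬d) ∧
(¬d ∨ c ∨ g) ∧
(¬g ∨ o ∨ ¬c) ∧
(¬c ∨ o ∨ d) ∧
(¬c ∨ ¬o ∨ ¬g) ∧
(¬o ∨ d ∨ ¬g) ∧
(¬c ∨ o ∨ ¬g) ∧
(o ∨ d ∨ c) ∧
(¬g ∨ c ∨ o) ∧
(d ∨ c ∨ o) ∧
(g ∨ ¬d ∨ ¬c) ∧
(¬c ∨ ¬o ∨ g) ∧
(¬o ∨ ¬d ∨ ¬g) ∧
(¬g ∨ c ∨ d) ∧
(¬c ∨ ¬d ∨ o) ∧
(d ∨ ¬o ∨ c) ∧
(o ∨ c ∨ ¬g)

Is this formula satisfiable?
No

No, the formula is not satisfiable.

No assignment of truth values to the variables can make all 20 clauses true simultaneously.

The formula is UNSAT (unsatisfiable).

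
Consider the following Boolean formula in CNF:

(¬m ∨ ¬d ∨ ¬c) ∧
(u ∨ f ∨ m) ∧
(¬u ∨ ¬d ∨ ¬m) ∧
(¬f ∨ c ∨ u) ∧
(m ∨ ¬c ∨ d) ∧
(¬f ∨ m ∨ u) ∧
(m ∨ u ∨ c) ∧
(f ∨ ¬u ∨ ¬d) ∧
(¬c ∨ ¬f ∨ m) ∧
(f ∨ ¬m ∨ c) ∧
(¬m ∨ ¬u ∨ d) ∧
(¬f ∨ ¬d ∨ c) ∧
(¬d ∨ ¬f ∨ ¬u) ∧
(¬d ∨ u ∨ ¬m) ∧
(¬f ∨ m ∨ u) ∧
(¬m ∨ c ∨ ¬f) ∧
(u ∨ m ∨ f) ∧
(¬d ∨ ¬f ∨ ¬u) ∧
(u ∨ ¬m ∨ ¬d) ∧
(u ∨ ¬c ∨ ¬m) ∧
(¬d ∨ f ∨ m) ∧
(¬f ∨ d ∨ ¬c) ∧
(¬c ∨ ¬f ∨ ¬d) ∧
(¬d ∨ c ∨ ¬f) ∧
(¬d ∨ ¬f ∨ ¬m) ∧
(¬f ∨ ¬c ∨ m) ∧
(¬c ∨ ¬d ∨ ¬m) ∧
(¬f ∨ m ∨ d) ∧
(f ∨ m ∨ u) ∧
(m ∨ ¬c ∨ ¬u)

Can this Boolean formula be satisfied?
Yes

Yes, the formula is satisfiable.

One satisfying assignment is: m=False, d=False, u=True, f=False, c=False

Verification: With this assignment, all 30 clauses evaluate to true.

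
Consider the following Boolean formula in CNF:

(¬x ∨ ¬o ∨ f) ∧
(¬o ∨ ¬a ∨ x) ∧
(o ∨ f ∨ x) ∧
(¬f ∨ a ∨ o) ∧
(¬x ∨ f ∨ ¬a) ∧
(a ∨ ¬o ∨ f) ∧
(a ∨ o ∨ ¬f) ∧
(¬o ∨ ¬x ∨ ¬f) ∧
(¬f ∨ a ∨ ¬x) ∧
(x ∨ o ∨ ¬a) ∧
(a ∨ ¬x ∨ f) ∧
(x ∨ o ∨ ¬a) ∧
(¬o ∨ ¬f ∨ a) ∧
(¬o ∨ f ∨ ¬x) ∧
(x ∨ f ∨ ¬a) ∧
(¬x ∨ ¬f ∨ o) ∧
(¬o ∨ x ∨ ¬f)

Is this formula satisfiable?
No

No, the formula is not satisfiable.

No assignment of truth values to the variables can make all 17 clauses true simultaneously.

The formula is UNSAT (unsatisfiable).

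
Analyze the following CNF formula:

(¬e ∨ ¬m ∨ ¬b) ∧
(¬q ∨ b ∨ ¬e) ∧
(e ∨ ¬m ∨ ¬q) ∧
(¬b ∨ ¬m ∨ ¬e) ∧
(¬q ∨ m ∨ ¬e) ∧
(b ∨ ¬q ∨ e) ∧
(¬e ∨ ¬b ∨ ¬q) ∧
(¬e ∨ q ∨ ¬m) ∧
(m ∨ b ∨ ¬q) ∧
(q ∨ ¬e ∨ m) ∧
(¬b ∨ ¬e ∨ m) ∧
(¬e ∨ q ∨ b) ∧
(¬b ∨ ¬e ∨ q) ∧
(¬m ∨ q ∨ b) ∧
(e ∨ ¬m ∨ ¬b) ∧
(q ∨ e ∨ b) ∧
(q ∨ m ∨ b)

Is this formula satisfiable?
Yes

Yes, the formula is satisfiable.

One satisfying assignment is: e=False, m=False, q=False, b=True

Verification: With this assignment, all 17 clauses evaluate to true.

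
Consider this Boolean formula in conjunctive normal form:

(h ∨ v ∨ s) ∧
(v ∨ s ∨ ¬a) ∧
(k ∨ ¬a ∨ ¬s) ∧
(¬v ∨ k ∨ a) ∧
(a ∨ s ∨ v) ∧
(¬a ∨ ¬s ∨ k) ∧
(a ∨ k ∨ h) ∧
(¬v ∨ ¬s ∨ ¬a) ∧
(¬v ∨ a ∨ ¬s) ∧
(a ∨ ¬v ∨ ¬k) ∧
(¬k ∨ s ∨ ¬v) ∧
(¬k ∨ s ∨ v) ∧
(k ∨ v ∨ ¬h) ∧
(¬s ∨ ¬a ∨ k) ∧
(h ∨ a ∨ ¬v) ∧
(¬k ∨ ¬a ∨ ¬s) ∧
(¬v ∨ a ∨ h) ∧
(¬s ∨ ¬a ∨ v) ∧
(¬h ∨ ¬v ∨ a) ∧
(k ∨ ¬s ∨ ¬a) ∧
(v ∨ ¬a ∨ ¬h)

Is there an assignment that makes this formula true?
Yes

Yes, the formula is satisfiable.

One satisfying assignment is: s=False, a=True, v=True, h=False, k=False

Verification: With this assignment, all 21 clauses evaluate to true.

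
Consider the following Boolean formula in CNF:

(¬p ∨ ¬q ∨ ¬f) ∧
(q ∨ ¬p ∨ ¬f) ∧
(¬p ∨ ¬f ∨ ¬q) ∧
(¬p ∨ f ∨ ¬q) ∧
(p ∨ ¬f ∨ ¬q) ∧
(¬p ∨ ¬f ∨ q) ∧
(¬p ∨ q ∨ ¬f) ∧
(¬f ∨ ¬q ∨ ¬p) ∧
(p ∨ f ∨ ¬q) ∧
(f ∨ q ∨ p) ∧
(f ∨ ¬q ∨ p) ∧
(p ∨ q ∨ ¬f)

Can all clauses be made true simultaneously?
Yes

Yes, the formula is satisfiable.

One satisfying assignment is: f=False, q=False, p=True

Verification: With this assignment, all 12 clauses evaluate to true.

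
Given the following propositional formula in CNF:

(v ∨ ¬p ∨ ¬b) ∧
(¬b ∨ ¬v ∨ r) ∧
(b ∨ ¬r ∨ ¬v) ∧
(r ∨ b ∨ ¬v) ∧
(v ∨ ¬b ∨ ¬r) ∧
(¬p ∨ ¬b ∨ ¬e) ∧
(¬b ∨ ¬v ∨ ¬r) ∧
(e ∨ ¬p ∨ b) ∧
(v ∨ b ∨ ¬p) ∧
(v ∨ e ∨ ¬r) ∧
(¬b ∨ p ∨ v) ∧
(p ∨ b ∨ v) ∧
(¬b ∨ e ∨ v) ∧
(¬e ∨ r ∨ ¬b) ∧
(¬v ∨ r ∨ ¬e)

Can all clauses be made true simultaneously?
No

No, the formula is not satisfiable.

No assignment of truth values to the variables can make all 15 clauses true simultaneously.

The formula is UNSAT (unsatisfiable).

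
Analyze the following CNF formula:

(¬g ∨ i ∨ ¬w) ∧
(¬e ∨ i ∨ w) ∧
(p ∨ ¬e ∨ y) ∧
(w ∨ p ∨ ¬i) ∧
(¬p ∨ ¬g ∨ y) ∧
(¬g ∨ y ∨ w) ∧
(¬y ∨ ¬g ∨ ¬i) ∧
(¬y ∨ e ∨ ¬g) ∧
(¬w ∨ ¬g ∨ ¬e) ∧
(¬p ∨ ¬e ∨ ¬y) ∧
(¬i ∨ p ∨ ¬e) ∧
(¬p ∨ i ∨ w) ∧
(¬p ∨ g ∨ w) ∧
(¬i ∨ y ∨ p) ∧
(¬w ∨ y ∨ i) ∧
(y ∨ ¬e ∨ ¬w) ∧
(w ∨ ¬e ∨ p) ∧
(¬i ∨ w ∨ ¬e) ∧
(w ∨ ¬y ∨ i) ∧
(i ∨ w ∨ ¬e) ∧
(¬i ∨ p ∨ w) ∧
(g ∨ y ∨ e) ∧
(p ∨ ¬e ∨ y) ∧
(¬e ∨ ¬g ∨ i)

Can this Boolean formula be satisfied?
Yes

Yes, the formula is satisfiable.

One satisfying assignment is: e=False, i=False, p=False, w=True, g=False, y=True

Verification: With this assignment, all 24 clauses evaluate to true.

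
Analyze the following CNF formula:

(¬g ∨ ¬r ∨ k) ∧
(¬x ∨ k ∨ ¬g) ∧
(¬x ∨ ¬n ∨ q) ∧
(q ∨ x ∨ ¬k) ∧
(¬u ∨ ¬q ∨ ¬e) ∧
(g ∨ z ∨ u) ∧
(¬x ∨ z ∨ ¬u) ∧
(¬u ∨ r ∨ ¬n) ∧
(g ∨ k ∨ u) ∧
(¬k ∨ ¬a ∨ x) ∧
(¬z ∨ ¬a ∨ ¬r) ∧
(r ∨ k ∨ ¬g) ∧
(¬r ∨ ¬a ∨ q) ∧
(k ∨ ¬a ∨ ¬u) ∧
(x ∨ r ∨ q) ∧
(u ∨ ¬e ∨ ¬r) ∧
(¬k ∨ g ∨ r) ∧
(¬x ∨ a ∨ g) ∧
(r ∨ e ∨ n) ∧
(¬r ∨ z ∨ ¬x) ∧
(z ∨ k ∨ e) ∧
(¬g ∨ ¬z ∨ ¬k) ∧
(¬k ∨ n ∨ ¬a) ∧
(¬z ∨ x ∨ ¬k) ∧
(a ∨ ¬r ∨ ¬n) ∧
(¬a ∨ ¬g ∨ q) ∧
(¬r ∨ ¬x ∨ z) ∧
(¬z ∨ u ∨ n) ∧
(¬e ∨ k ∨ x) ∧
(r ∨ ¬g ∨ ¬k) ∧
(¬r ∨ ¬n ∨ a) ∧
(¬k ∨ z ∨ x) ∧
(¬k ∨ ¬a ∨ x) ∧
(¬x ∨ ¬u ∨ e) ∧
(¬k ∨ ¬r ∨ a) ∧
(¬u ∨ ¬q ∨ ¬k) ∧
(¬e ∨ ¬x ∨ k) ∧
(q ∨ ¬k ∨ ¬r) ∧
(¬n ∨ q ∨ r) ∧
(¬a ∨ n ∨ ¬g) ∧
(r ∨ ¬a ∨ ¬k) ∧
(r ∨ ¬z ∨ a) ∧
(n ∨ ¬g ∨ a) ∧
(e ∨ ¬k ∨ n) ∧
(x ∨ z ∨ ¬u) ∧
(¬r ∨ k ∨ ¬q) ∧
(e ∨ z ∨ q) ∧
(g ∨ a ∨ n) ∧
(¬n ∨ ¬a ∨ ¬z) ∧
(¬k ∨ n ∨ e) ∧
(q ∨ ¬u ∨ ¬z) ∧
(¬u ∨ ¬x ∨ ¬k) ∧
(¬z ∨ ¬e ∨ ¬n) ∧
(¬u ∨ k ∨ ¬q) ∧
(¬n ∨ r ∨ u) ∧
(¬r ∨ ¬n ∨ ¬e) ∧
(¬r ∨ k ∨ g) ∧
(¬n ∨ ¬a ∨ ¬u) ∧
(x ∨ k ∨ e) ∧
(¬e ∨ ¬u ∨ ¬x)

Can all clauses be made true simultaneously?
No

No, the formula is not satisfiable.

No assignment of truth values to the variables can make all 60 clauses true simultaneously.

The formula is UNSAT (unsatisfiable).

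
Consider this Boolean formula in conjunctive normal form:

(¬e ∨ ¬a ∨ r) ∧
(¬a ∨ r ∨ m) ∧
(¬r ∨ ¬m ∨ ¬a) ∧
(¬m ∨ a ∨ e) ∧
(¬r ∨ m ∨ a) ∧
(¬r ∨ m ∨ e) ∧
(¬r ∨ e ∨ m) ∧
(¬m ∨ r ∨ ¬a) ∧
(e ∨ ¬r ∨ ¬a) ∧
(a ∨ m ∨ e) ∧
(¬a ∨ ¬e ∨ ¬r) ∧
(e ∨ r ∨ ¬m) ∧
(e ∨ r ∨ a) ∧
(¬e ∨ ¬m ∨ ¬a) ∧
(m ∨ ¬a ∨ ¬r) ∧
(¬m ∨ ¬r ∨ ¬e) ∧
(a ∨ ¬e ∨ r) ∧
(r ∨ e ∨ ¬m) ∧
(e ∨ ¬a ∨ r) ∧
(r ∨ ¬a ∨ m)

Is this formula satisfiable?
No

No, the formula is not satisfiable.

No assignment of truth values to the variables can make all 20 clauses true simultaneously.

The formula is UNSAT (unsatisfiable).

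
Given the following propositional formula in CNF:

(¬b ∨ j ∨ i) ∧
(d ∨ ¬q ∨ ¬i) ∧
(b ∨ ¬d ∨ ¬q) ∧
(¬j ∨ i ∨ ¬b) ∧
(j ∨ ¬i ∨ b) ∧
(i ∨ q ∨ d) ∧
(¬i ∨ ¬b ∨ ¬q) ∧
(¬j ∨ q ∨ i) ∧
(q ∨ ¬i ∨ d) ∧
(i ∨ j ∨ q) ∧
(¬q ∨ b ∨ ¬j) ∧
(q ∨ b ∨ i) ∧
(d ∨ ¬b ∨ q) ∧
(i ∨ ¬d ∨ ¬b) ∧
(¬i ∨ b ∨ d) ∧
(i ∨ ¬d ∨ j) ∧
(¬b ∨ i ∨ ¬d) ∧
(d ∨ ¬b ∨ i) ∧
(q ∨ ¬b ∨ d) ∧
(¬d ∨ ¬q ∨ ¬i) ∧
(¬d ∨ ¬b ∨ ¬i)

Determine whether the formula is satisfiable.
Yes

Yes, the formula is satisfiable.

One satisfying assignment is: b=False, i=False, q=True, j=False, d=False

Verification: With this assignment, all 21 clauses evaluate to true.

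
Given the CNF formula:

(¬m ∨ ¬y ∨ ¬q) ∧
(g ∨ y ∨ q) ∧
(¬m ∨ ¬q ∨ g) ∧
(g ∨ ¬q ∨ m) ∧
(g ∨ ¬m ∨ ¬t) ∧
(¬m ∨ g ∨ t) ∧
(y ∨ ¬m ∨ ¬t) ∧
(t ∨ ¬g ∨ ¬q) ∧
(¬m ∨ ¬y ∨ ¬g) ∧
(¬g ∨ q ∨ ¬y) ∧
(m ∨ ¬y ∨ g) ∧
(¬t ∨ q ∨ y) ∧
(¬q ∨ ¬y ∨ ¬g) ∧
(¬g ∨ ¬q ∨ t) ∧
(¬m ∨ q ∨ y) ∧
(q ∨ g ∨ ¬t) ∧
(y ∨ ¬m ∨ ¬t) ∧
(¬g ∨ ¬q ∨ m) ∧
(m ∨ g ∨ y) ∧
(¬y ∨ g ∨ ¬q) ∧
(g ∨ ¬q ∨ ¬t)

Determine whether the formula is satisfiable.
Yes

Yes, the formula is satisfiable.

One satisfying assignment is: m=False, t=False, q=False, y=False, g=True

Verification: With this assignment, all 21 clauses evaluate to true.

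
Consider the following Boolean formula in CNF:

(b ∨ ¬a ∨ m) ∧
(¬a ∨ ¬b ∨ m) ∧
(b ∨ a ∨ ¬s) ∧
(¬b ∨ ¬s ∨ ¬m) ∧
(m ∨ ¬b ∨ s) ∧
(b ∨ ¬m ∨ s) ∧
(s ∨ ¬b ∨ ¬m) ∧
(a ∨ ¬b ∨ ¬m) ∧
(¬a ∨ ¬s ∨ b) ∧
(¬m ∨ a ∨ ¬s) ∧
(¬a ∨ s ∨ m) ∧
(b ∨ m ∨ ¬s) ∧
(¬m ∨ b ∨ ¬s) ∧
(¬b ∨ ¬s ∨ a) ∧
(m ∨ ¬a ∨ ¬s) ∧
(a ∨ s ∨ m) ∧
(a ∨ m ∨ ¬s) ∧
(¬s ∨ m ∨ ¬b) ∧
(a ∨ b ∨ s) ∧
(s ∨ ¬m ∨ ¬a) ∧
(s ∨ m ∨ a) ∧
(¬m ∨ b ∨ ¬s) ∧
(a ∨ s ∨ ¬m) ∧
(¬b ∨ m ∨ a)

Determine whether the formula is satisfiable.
No

No, the formula is not satisfiable.

No assignment of truth values to the variables can make all 24 clauses true simultaneously.

The formula is UNSAT (unsatisfiable).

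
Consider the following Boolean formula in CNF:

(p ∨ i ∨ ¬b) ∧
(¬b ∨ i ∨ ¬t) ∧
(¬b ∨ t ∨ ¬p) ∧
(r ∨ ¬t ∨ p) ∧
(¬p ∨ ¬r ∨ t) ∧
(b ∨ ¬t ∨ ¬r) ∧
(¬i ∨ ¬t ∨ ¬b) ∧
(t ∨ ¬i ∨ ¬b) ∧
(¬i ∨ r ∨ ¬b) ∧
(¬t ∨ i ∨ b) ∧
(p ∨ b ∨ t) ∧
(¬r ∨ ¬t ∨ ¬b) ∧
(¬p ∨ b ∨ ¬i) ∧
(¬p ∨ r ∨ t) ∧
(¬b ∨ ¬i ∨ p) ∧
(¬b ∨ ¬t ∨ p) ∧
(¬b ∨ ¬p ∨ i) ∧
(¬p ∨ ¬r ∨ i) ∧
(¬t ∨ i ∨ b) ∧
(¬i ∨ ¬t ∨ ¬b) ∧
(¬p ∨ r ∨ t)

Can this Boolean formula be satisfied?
No

No, the formula is not satisfiable.

No assignment of truth values to the variables can make all 21 clauses true simultaneously.

The formula is UNSAT (unsatisfiable).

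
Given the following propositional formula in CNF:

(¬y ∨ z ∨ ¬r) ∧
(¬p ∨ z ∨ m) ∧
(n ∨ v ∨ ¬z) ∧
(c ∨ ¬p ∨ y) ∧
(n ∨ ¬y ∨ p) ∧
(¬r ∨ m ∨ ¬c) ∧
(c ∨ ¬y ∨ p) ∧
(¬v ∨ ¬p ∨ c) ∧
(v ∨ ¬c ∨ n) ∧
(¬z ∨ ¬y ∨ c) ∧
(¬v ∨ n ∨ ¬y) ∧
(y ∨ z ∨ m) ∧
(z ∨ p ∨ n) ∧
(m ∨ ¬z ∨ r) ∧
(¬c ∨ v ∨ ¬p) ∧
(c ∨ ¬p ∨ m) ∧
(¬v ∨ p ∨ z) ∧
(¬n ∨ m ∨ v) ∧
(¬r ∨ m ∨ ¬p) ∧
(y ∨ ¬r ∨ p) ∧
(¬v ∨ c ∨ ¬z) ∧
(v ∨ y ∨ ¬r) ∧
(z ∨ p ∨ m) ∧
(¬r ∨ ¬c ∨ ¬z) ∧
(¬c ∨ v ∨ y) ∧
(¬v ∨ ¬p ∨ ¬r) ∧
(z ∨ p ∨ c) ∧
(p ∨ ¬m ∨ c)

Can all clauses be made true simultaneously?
Yes

Yes, the formula is satisfiable.

One satisfying assignment is: c=False, n=False, y=True, v=False, m=True, p=True, r=False, z=False

Verification: With this assignment, all 28 clauses evaluate to true.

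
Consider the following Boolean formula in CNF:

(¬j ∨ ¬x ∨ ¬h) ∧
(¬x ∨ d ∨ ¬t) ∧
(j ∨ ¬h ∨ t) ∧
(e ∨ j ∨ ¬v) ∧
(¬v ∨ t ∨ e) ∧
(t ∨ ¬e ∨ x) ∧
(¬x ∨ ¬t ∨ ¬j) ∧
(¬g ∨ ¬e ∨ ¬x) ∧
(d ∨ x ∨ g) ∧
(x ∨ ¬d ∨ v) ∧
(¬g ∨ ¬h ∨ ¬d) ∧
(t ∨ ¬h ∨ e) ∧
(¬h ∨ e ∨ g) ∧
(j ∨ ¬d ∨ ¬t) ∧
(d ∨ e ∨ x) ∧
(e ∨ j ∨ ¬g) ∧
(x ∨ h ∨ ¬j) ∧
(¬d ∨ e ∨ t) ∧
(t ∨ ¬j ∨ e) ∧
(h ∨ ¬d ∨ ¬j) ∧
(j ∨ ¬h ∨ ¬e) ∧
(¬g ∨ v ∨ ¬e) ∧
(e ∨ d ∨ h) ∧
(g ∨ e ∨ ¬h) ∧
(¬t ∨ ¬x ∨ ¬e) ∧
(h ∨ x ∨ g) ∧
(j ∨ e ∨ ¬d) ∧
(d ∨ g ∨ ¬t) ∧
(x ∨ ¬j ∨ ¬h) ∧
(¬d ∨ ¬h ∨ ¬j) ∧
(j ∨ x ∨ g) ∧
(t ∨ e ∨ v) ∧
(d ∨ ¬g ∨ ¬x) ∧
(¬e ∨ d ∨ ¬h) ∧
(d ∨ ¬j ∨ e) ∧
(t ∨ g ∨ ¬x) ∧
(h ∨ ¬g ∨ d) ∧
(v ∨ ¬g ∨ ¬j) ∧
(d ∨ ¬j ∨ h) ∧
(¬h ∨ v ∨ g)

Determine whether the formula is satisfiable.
No

No, the formula is not satisfiable.

No assignment of truth values to the variables can make all 40 clauses true simultaneously.

The formula is UNSAT (unsatisfiable).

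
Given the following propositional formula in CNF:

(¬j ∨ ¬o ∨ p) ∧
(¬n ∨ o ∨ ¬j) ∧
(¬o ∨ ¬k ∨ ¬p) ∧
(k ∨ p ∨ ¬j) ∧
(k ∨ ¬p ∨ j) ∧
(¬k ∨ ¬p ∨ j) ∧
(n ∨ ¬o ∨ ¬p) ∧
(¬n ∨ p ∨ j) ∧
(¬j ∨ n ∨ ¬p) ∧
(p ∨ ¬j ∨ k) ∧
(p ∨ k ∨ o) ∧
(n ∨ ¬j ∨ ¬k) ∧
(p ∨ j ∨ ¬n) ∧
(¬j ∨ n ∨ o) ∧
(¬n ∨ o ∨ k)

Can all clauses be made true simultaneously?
Yes

Yes, the formula is satisfiable.

One satisfying assignment is: p=False, n=False, j=False, k=True, o=False

Verification: With this assignment, all 15 clauses evaluate to true.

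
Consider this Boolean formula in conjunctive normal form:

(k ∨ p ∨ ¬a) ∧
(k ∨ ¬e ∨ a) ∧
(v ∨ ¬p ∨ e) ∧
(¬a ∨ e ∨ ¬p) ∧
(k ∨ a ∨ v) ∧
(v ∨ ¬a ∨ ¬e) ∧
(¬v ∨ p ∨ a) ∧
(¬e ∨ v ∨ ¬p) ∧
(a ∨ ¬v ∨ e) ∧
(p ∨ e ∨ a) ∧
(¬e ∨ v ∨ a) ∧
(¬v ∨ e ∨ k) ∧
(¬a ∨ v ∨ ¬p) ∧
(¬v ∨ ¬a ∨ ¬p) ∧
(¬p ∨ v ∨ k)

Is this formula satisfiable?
Yes

Yes, the formula is satisfiable.

One satisfying assignment is: p=True, k=True, e=True, v=True, a=False

Verification: With this assignment, all 15 clauses evaluate to true.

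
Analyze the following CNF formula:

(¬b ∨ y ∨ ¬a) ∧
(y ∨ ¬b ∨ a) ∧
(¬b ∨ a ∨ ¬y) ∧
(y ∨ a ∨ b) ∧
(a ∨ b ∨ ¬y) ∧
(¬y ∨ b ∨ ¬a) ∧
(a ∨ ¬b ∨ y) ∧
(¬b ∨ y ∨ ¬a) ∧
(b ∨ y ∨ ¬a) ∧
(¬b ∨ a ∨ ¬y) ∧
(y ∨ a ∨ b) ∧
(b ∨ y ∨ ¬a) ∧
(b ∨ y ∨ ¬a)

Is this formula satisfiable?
Yes

Yes, the formula is satisfiable.

One satisfying assignment is: a=True, y=True, b=True

Verification: With this assignment, all 13 clauses evaluate to true.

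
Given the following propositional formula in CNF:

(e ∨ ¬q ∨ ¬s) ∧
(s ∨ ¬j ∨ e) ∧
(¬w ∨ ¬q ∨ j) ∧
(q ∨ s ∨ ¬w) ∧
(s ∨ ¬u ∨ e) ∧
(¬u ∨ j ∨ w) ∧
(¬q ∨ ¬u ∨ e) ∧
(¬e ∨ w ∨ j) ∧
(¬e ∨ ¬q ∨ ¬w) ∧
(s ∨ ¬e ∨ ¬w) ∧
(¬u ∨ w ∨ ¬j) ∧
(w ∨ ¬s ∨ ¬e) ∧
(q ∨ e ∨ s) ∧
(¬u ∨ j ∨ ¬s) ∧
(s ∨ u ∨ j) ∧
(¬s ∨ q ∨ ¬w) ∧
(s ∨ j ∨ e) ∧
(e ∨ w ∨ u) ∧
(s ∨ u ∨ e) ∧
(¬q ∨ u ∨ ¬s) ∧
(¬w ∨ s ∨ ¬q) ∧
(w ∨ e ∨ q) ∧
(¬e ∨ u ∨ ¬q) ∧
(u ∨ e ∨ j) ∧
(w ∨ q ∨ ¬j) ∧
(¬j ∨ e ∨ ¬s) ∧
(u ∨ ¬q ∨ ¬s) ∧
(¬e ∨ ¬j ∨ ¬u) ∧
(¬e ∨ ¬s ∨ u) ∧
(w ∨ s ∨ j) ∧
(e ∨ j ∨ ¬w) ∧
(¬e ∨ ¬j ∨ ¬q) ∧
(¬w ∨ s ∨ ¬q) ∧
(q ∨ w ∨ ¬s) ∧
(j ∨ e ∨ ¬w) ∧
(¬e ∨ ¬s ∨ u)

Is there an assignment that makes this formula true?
No

No, the formula is not satisfiable.

No assignment of truth values to the variables can make all 36 clauses true simultaneously.

The formula is UNSAT (unsatisfiable).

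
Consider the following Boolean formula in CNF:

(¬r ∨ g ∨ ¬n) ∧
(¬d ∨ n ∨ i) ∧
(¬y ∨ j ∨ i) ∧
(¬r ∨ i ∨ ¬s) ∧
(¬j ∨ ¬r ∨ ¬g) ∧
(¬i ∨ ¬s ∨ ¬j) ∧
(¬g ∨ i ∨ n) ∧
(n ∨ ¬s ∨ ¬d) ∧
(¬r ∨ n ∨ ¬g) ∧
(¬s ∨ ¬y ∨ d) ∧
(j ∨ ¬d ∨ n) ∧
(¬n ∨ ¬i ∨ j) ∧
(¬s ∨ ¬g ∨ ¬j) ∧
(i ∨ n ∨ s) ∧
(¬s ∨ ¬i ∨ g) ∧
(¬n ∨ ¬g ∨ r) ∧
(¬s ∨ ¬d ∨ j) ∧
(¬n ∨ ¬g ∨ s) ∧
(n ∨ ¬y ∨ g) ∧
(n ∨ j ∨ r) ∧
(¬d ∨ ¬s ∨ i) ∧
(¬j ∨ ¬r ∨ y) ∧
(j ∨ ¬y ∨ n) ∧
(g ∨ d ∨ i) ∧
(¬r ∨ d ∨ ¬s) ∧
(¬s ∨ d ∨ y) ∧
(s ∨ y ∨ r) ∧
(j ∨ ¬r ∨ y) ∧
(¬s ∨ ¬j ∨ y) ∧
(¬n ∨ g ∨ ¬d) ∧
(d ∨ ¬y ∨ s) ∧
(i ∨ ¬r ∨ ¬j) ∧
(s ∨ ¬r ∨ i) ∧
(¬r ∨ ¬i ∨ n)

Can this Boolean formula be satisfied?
Yes

Yes, the formula is satisfiable.

One satisfying assignment is: g=True, n=False, d=True, i=True, r=False, j=True, s=False, y=True

Verification: With this assignment, all 34 clauses evaluate to true.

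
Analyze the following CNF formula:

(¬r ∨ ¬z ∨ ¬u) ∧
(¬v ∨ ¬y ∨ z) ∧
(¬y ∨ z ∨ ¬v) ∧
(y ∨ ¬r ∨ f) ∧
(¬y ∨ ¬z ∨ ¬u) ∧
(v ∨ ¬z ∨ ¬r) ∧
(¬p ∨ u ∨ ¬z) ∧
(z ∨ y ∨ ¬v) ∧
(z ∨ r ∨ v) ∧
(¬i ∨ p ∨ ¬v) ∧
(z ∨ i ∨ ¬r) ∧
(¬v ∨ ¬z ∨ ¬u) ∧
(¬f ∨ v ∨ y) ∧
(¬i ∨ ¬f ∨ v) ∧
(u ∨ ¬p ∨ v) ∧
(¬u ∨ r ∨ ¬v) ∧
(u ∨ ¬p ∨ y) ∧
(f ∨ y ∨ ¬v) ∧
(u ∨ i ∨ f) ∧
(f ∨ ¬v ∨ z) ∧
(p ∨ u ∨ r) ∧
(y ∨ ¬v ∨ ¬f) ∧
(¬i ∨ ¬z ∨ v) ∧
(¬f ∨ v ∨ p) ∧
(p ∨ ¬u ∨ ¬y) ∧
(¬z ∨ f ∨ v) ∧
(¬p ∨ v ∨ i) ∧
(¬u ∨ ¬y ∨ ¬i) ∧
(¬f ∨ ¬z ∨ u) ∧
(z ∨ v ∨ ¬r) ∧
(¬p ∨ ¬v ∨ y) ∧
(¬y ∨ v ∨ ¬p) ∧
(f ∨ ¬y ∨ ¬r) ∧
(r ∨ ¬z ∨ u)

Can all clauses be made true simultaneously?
No

No, the formula is not satisfiable.

No assignment of truth values to the variables can make all 34 clauses true simultaneously.

The formula is UNSAT (unsatisfiable).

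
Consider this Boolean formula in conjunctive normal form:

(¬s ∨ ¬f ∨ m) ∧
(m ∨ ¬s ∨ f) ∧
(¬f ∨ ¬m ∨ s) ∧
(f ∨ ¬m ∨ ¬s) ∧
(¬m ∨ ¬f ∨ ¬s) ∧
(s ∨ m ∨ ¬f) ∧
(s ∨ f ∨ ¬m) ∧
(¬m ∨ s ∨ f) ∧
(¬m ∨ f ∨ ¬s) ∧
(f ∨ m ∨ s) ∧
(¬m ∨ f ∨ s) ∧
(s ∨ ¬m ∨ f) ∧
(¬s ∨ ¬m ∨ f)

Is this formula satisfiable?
No

No, the formula is not satisfiable.

No assignment of truth values to the variables can make all 13 clauses true simultaneously.

The formula is UNSAT (unsatisfiable).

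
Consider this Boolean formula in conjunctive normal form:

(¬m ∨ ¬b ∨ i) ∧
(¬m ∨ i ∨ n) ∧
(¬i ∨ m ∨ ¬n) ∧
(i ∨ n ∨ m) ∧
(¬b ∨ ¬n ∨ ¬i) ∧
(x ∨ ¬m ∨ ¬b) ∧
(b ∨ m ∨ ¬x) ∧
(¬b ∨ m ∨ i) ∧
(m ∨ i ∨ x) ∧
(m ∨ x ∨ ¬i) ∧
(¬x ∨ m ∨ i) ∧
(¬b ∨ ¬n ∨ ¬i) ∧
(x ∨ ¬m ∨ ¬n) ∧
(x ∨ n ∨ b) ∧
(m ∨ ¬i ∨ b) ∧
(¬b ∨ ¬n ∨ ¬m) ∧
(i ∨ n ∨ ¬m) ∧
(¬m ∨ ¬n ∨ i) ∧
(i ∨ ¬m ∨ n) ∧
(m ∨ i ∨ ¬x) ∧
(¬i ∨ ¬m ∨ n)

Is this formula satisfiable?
Yes

Yes, the formula is satisfiable.

One satisfying assignment is: n=False, x=True, m=False, b=True, i=True

Verification: With this assignment, all 21 clauses evaluate to true.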